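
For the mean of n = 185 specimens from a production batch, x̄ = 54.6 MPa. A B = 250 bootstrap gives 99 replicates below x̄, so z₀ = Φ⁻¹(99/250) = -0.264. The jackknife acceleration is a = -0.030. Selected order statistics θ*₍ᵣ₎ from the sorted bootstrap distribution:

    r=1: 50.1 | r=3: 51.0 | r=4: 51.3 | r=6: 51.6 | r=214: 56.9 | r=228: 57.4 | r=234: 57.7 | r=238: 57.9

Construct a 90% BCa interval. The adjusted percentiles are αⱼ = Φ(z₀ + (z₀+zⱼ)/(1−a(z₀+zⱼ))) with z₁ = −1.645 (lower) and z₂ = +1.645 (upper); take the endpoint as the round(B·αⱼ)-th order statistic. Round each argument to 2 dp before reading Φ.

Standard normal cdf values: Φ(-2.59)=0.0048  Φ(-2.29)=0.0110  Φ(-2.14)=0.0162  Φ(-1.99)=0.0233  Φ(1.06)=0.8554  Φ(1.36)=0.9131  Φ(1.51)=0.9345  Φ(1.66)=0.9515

(51.0, 56.9)

Lower: z₀ + z₁ = -0.264 + (-1.645) = -1.909; 1 − a(z₀+z₁) = 1 − (-0.030)(-1.909) = 0.9427; argument = -0.264 + (-1.909)/0.9427 = -2.2890 → -2.29.
α₁ = Φ(-2.29) = 0.0110; rank = round(250 × 0.0110) = 3; θ*₍3₎ = 51.0.
Upper: z₀ + z₂ = 1.381; 1 − a(z₀+z₂) = 1.0414; argument = 1.0621 → 1.06; α₂ = 0.8554; rank = 214; θ*₍214₎ = 56.9.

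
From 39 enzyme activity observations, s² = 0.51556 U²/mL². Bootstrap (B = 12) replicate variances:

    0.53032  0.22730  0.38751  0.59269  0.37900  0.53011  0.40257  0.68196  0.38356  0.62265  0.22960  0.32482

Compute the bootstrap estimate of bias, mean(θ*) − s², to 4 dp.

bias = −0.0746

mean(θ*) = (0.53032 + 0.22730 + 0.38751 + 0.59269 + 0.37900 + 0.53011 + 0.40257 + 0.68196 + 0.38356 + 0.62265 + 0.22960 + 0.32482) / 12 = 0.44101
bias = 0.44101 − 0.51556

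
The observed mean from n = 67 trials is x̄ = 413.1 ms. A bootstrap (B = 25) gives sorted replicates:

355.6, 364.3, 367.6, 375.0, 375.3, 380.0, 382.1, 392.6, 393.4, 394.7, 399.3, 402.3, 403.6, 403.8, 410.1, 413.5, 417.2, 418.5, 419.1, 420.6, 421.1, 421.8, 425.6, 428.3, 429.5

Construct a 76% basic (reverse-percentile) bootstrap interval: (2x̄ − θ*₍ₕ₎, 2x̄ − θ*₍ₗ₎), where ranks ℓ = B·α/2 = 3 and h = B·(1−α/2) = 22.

Percentile endpoints at ranks 3 and 22: θ*₍3₎ = 367.6, θ*₍22₎ = 421.8.
Basic interval reflects these around x̄:
  lower = 2 × 413.1 − 421.8 = 404.4
  upper = 2 × 413.1 − 367.6 = 458.6

(404.4, 458.6)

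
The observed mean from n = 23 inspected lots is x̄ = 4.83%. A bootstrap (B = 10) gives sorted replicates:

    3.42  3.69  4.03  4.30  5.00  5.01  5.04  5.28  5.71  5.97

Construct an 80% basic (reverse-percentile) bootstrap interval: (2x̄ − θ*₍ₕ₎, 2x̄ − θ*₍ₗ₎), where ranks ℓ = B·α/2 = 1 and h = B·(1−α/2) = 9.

(3.95, 6.24)

Percentile endpoints at ranks 1 and 9: θ*₍1₎ = 3.42, θ*₍9₎ = 5.71.
Basic interval reflects these around x̄:
  lower = 2 × 4.83 − 5.71 = 3.95
  upper = 2 × 4.83 − 3.42 = 6.24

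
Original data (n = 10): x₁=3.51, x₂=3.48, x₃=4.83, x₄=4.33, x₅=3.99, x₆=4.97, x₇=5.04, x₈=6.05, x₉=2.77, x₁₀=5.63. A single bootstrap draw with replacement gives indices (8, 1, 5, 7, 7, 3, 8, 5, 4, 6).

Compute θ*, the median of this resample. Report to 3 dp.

Resample values: 6.05, 3.51, 3.99, 5.04, 5.04, 4.83, 6.05, 3.99, 4.33, 4.97.
Sorted: 3.51, 3.99, 3.99, 4.33, 4.83, 4.97, 5.04, 5.04, 6.05, 6.05
Median = average of the two middle values = 4.900

θ* = 4.900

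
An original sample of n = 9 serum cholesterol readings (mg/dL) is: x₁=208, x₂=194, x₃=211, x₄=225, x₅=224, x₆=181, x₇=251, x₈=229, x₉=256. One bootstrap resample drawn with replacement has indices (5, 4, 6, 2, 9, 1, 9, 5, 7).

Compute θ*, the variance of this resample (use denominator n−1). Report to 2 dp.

θ* = 722.75

Resample values: 224, 225, 181, 194, 256, 208, 256, 224, 251.
Mean = 224.3333; sum of squared deviations = 5782.0000
s² = 5782.0000 / 8 = 722.7500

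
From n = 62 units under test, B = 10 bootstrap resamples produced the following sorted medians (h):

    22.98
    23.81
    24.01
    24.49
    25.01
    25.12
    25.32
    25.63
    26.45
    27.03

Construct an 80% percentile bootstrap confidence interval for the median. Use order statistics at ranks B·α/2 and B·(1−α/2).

(22.98, 26.45)

α = 0.20; lower rank = 10 × 0.100 = 1; upper rank = 10 × 0.900 = 9.
The 1st smallest replicate is 22.98; the 9th is 26.45.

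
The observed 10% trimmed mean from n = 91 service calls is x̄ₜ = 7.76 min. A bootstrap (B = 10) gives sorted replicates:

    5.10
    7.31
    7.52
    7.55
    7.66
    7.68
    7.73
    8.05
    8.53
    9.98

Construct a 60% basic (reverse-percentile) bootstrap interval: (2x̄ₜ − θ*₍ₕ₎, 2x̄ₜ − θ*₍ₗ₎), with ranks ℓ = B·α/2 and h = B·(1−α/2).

Percentile endpoints at ranks 2 and 8: θ*₍2₎ = 7.31, θ*₍8₎ = 8.05.
Basic interval reflects these around x̄ₜ:
  lower = 2 × 7.76 − 8.05 = 7.47
  upper = 2 × 7.76 − 7.31 = 8.21

(7.47, 8.21)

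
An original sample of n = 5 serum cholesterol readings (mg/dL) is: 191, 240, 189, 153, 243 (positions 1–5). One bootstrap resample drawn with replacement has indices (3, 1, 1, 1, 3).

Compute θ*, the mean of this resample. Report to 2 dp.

θ* = 190.20

Resample values: 189, 191, 191, 191, 189.
Mean = (189 + 191 + 191 + 191 + 189) / 5 = 951.0 / 5 = 190.20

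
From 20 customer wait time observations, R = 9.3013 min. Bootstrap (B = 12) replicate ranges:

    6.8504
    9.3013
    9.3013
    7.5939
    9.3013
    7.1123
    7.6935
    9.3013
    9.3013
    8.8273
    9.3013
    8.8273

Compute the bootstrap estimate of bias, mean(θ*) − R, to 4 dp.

bias = −0.7419

mean(θ*) = (6.8504 + 9.3013 + 9.3013 + 7.5939 + 9.3013 + 7.1123 + 7.6935 + 9.3013 + 9.3013 + 8.8273 + 9.3013 + 8.8273) / 12 = 8.55937
bias = 8.55937 − 9.3013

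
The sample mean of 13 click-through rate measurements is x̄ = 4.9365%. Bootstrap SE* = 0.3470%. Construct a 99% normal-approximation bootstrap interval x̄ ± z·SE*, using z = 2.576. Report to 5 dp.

Margin = 2.576 × 0.3470 = 0.893872
Interval: 4.9365 ± 0.893872

(4.04263, 5.83037)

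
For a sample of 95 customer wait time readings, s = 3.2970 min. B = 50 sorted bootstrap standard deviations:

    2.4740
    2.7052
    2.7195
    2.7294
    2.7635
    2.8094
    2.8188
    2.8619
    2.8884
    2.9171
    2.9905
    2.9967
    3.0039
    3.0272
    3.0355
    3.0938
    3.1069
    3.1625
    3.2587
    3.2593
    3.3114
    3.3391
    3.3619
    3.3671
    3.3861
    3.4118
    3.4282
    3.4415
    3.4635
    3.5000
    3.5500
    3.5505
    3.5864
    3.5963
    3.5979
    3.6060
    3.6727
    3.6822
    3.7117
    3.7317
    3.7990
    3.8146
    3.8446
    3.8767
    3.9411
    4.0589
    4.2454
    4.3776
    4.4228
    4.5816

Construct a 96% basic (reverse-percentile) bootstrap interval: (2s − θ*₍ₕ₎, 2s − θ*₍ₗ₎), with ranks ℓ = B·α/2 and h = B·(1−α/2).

(2.1712, 4.1200)

Percentile endpoints at ranks 1 and 49: θ*₍1₎ = 2.4740, θ*₍49₎ = 4.4228.
Basic interval reflects these around s:
  lower = 2 × 3.2970 − 4.4228 = 2.1712
  upper = 2 × 3.2970 − 2.4740 = 4.1200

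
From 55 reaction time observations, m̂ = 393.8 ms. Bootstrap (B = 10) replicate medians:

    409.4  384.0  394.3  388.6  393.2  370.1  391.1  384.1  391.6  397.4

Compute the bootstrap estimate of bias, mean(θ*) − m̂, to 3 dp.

mean(θ*) = (409.4 + 384.0 + 394.3 + 388.6 + 393.2 + 370.1 + 391.1 + 384.1 + 391.6 + 397.4) / 10 = 390.3800
bias = 390.3800 − 393.8

bias = −3.420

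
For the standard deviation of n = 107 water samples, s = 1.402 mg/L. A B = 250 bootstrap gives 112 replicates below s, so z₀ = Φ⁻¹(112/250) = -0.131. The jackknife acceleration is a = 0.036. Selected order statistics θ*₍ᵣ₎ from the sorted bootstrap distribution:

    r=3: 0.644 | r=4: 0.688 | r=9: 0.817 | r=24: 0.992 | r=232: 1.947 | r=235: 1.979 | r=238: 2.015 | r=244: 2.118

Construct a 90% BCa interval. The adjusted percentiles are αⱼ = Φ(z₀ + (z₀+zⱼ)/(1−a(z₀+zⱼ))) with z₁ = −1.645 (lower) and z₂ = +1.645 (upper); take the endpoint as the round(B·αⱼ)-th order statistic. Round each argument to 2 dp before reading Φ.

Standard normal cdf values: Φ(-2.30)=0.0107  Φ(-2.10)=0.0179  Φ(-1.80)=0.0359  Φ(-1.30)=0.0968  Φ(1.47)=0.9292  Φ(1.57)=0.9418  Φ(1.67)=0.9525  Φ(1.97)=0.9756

Lower: z₀ + z₁ = -0.131 + (-1.645) = -1.776; 1 − a(z₀+z₁) = 1 − (0.036)(-1.776) = 1.0639; argument = -0.131 + (-1.776)/1.0639 = -1.8003 → -1.80.
α₁ = Φ(-1.80) = 0.0359; rank = round(250 × 0.0359) = 9; θ*₍9₎ = 0.817.
Upper: z₀ + z₂ = 1.514; 1 − a(z₀+z₂) = 0.9455; argument = 1.4703 → 1.47; α₂ = 0.9292; rank = 232; θ*₍232₎ = 1.947.

(0.817, 1.947)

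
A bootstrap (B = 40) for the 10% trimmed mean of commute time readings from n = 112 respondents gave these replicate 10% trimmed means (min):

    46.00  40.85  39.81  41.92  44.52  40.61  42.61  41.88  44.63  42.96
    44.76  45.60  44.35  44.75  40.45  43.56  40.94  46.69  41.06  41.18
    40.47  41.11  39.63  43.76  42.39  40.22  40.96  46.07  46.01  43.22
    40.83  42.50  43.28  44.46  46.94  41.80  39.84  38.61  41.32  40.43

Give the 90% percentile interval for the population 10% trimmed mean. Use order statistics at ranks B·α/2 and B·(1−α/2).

Sorted replicates: 38.61, 39.63, 39.81, 39.84, 40.22, 40.43, 40.45, 40.47, 40.61, 40.83, 40.85, 40.94, 40.96, 41.06, 41.11, 41.18, 41.32, 41.80, 41.88, 41.92, 42.39, 42.50, 42.61, 42.96, 43.22, 43.28, 43.56, 43.76, 44.35, 44.46, 44.52, 44.63, 44.75, 44.76, 45.60, 46.00, 46.01, 46.07, 46.69, 46.94
α = 0.10; lower rank = 40 × 0.050 = 2; upper rank = 40 × 0.950 = 38.
The 2nd smallest replicate is 39.63; the 38th is 46.07.

(39.63, 46.07)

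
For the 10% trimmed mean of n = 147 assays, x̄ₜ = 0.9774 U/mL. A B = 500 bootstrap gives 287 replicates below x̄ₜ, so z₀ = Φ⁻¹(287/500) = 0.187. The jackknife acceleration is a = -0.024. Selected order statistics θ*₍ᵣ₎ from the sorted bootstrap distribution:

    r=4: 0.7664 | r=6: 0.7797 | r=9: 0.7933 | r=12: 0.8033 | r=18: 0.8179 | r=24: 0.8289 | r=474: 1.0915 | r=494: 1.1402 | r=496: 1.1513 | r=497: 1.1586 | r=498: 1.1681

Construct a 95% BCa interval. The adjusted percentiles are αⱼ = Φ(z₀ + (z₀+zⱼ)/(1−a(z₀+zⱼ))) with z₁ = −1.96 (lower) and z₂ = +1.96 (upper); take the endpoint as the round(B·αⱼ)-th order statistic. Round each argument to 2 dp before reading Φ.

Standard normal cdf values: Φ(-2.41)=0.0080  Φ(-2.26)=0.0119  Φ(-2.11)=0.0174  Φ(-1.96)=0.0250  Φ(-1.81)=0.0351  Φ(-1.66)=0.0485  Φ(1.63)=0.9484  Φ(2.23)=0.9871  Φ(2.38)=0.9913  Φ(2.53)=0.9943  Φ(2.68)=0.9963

(0.8289, 1.1402)

Lower: z₀ + z₁ = 0.187 + (-1.960) = -1.773; 1 − a(z₀+z₁) = 1 − (-0.024)(-1.773) = 0.9574; argument = 0.187 + (-1.773)/0.9574 = -1.6648 → -1.66.
α₁ = Φ(-1.66) = 0.0485; rank = round(500 × 0.0485) = 24; θ*₍24₎ = 0.8289.
Upper: z₀ + z₂ = 2.147; 1 − a(z₀+z₂) = 1.0515; argument = 2.2288 → 2.23; α₂ = 0.9871; rank = 494; θ*₍494₎ = 1.1402.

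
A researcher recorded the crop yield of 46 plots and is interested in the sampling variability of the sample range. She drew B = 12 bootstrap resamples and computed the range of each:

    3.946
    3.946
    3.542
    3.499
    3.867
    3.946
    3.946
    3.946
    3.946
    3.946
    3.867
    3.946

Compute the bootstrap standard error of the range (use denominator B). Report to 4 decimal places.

SE* = 0.1556

Bootstrap SE is the standard deviation of the 12 replicate ranges.
Mean of replicates: (3.946 + 3.946 + 3.542 + 3.499 + 3.867 + 3.946 + 3.946 + 3.946 + 3.946 + 3.946 + 3.867 + 3.946) / 12 = 46.34300 / 12 = 3.86192
Sum of squared deviations: (+0.08408)² + (+0.08408)² + (−0.31992)² + (−0.36292)² + (+0.00508)² + (+0.08408)² + (+0.08408)² + (+0.08408)² + (+0.08408)² + (+0.08408)² + (+0.00508)² + (+0.08408)² = 0.29067
Variance = 0.29067 / 12 = 0.02422
SE* = √0.02422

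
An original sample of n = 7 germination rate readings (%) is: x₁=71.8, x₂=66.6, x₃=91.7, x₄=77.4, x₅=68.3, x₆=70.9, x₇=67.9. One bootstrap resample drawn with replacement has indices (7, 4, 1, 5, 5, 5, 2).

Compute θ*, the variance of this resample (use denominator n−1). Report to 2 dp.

θ* = 13.73

Resample values: 67.9, 77.4, 71.8, 68.3, 68.3, 68.3, 66.6.
Mean = 69.8000; sum of squared deviations = 82.3600
s² = 82.3600 / 6 = 13.7267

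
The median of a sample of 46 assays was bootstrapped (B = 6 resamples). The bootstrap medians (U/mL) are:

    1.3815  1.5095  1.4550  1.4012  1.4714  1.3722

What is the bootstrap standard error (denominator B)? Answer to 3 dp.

SE* = 0.050

Bootstrap SE is the standard deviation of the 6 replicate medians.
Mean of replicates: (1.3815 + 1.5095 + 1.4550 + 1.4012 + 1.4714 + 1.3722) / 6 = 8.59080 / 6 = 1.43180
Sum of squared deviations: (−0.05030)² + (+0.07770)² + (+0.02320)² + (−0.03060)² + (+0.03960)² + (−0.05960)² = 0.01516
Variance = 0.01516 / 6 = 0.00253
SE* = √0.00253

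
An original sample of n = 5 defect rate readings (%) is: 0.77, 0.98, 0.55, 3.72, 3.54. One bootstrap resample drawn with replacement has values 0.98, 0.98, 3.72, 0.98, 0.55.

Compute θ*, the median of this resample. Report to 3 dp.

Sorted: 0.55, 0.98, 0.98, 0.98, 3.72
Median = middle value = 0.980

θ* = 0.980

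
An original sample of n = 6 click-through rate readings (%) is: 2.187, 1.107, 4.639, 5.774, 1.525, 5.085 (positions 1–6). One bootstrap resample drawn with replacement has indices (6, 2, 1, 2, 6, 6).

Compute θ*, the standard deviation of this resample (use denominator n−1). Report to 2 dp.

Resample values: 5.085, 1.107, 2.187, 1.107, 5.085, 5.085.
Mean = 3.2760; sum of squared deviations = 20.4125
s² = 20.4125 / 5 = 4.0825
s = √4.0825 = 2.02

θ* = 2.02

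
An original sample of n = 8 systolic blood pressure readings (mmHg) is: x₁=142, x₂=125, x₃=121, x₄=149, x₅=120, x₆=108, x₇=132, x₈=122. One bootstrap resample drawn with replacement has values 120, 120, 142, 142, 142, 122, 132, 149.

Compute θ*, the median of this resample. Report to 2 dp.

Sorted: 120, 120, 122, 132, 142, 142, 142, 149
Median = average of the two middle values = 137.00

θ* = 137.00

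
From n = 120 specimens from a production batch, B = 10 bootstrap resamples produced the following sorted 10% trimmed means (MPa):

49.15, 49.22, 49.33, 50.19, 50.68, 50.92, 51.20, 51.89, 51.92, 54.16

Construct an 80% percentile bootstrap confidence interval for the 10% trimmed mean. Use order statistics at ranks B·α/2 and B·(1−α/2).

α = 0.20; lower rank = 10 × 0.100 = 1; upper rank = 10 × 0.900 = 9.
The 1st smallest replicate is 49.15; the 9th is 51.92.

(49.15, 51.92)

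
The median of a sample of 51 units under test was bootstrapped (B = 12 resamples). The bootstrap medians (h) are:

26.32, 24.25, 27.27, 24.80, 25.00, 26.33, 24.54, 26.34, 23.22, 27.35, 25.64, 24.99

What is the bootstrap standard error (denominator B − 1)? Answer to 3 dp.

Bootstrap SE is the standard deviation of the 12 replicate medians.
Mean of replicates: (26.32 + 24.25 + 27.27 + 24.80 + 25.00 + 26.33 + 24.54 + 26.34 + 23.22 + 27.35 + 25.64 + 24.99) / 12 = 306.0500 / 12 = 25.5042
Sum of squared deviations: (+0.8158)² + (−1.2542)² + (+1.7658)² + (−0.7042)² + (−0.5042)² + (+0.8258)² + (−0.9642)² + (+0.8358)² + (−2.2842)² + (+1.8458)² + (+0.1358)² + (−0.5142)² = 17.3243
Variance = 17.3243 / 11 = 1.5749
SE* = √1.5749

SE* = 1.255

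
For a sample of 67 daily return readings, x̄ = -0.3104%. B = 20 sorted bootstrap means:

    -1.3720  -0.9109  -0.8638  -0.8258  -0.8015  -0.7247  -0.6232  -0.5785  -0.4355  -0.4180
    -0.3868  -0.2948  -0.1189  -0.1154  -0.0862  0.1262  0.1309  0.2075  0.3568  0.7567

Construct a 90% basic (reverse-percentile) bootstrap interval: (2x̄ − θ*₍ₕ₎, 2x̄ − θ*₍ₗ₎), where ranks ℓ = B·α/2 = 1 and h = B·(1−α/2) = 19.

(-0.9776, 0.7512)

Percentile endpoints at ranks 1 and 19: θ*₍1₎ = -1.3720, θ*₍19₎ = 0.3568.
Basic interval reflects these around x̄:
  lower = 2 × -0.3104 − 0.3568 = -0.9776
  upper = 2 × -0.3104 − -1.3720 = 0.7512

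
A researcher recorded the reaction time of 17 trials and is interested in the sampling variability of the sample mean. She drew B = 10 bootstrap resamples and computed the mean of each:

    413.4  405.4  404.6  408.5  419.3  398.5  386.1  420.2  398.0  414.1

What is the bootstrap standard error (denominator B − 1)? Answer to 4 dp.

SE* = 10.6310

Bootstrap SE is the standard deviation of the 10 replicate means.
Mean of replicates: (413.4 + 405.4 + 404.6 + 408.5 + 419.3 + 398.5 + 386.1 + 420.2 + 398.0 + 414.1) / 10 = 4068.10000 / 10 = 406.81000
Sum of squared deviations: (+6.59000)² + (−1.41000)² + (−2.21000)² + (+1.69000)² + (+12.49000)² + (−8.31000)² + (−20.71000)² + (+13.39000)² + (−8.81000)² + (+7.29000)² = 1017.16900
Variance = 1017.16900 / 9 = 113.01878
SE* = √113.01878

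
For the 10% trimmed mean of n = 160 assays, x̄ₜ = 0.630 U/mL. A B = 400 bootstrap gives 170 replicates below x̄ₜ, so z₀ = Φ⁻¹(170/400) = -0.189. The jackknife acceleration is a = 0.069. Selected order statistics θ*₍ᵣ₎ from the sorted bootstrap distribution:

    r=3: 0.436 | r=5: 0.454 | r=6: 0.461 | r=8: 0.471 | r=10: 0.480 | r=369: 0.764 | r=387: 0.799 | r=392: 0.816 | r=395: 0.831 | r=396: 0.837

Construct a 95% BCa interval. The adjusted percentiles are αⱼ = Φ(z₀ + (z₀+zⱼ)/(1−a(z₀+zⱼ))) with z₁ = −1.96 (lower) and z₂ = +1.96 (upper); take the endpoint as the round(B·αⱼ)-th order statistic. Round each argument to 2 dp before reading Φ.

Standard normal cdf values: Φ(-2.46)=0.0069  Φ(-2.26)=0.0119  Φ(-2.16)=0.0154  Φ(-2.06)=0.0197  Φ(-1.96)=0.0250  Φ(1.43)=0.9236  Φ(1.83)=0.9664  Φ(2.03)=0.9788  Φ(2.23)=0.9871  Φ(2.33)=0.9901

(0.471, 0.799)

Lower: z₀ + z₁ = -0.189 + (-1.960) = -2.149; 1 − a(z₀+z₁) = 1 − (0.069)(-2.149) = 1.1483; argument = -0.189 + (-2.149)/1.1483 = -2.0605 → -2.06.
α₁ = Φ(-2.06) = 0.0197; rank = round(400 × 0.0197) = 8; θ*₍8₎ = 0.471.
Upper: z₀ + z₂ = 1.771; 1 − a(z₀+z₂) = 0.8778; argument = 1.8285 → 1.83; α₂ = 0.9664; rank = 387; θ*₍387₎ = 0.799.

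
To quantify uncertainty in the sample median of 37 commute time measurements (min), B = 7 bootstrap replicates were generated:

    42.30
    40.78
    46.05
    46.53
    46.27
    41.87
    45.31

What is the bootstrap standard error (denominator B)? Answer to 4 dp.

Bootstrap SE is the standard deviation of the 7 replicate medians.
Mean of replicates: (42.30 + 40.78 + 46.05 + 46.53 + 46.27 + 41.87 + 45.31) / 7 = 309.11000 / 7 = 44.15857
Sum of squared deviations: (−1.85857)² + (−3.37857)² + (+1.89143)² + (+2.37143)² + (+2.11143)² + (−2.28857)² + (+1.15143)² = 35.09169
Variance = 35.09169 / 7 = 5.01310
SE* = √5.01310

SE* = 2.2390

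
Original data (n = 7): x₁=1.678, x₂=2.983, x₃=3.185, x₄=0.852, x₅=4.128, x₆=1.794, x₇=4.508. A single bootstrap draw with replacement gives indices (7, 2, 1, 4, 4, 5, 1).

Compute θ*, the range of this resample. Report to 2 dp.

Resample values: 4.508, 2.983, 1.678, 0.852, 0.852, 4.128, 1.678.
Range = 4.508 − 0.852 = 3.66

θ* = 3.66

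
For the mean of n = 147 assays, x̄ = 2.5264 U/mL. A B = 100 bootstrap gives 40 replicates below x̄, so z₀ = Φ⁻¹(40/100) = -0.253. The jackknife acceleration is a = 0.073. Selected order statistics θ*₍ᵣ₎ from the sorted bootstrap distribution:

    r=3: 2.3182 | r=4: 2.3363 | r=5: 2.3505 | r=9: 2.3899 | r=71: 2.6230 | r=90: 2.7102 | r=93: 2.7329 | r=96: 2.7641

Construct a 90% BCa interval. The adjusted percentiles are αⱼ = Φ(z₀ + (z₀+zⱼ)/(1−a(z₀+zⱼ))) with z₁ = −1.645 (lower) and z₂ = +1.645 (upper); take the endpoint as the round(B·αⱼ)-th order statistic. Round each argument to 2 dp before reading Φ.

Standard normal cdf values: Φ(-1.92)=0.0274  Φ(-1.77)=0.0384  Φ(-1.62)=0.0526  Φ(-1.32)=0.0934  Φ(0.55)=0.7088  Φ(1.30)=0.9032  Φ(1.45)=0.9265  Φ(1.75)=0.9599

(2.3182, 2.7102)

Lower: z₀ + z₁ = -0.253 + (-1.645) = -1.898; 1 − a(z₀+z₁) = 1 − (0.073)(-1.898) = 1.1386; argument = -0.253 + (-1.898)/1.1386 = -1.9200 → -1.92.
α₁ = Φ(-1.92) = 0.0274; rank = round(100 × 0.0274) = 3; θ*₍3₎ = 2.3182.
Upper: z₀ + z₂ = 1.392; 1 − a(z₀+z₂) = 0.8984; argument = 1.2964 → 1.30; α₂ = 0.9032; rank = 90; θ*₍90₎ = 2.7102.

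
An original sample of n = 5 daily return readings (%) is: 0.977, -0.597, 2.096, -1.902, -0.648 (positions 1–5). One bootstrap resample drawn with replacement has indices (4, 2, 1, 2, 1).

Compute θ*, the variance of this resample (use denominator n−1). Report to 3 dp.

θ* = 1.495

Resample values: -1.902, -0.597, 0.977, -0.597, 0.977.
Mean = -0.2284; sum of squared deviations = 5.9786
s² = 5.9786 / 4 = 1.4947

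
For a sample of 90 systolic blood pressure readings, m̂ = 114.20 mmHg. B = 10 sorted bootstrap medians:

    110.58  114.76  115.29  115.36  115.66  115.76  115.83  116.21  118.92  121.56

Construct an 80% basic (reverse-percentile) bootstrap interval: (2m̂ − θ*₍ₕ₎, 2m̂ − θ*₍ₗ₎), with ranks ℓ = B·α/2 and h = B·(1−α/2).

(109.48, 117.82)

Percentile endpoints at ranks 1 and 9: θ*₍1₎ = 110.58, θ*₍9₎ = 118.92.
Basic interval reflects these around m̂:
  lower = 2 × 114.20 − 118.92 = 109.48
  upper = 2 × 114.20 − 110.58 = 117.82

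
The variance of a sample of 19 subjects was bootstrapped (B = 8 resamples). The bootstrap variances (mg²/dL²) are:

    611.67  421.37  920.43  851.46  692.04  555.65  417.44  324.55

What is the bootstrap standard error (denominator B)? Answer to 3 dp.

SE* = 199.245

Bootstrap SE is the standard deviation of the 8 replicate variances.
Mean of replicates: (611.67 + 421.37 + 920.43 + 851.46 + 692.04 + 555.65 + 417.44 + 324.55) / 8 = 4794.6100 / 8 = 599.3262
Sum of squared deviations: (+12.3438)² + (−177.9562)² + (+321.1037)² + (+252.1338)² + (+92.7138)² + (−43.6762)² + (−181.8862)² + (−274.7762)² = 317587.8910
Variance = 317587.8910 / 8 = 39698.4864
SE* = √39698.4864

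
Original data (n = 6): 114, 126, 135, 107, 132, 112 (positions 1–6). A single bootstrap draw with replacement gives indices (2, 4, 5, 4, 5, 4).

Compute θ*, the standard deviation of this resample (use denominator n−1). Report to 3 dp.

θ* = 12.787

Resample values: 126, 107, 132, 107, 132, 107.
Mean = 118.5000; sum of squared deviations = 817.5000
s² = 817.5000 / 5 = 163.5000
s = √163.5000 = 12.787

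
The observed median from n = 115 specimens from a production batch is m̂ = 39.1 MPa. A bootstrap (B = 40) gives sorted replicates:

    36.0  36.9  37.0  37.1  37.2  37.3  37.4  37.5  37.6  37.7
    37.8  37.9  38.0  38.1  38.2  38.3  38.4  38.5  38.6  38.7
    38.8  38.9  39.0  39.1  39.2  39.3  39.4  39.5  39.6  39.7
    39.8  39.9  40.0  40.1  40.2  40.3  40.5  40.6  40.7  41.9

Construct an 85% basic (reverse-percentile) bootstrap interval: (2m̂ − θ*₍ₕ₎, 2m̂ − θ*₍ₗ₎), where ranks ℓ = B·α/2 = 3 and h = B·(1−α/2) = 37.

(37.7, 41.2)

Percentile endpoints at ranks 3 and 37: θ*₍3₎ = 37.0, θ*₍37₎ = 40.5.
Basic interval reflects these around m̂:
  lower = 2 × 39.1 − 40.5 = 37.7
  upper = 2 × 39.1 − 37.0 = 41.2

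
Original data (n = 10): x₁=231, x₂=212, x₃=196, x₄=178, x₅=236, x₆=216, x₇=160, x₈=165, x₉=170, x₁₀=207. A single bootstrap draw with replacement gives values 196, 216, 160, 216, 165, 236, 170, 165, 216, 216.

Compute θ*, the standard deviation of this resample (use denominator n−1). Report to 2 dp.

θ* = 28.07

Mean = 195.6000; sum of squared deviations = 7092.4000
s² = 7092.4000 / 9 = 788.0444
s = √788.0444 = 28.07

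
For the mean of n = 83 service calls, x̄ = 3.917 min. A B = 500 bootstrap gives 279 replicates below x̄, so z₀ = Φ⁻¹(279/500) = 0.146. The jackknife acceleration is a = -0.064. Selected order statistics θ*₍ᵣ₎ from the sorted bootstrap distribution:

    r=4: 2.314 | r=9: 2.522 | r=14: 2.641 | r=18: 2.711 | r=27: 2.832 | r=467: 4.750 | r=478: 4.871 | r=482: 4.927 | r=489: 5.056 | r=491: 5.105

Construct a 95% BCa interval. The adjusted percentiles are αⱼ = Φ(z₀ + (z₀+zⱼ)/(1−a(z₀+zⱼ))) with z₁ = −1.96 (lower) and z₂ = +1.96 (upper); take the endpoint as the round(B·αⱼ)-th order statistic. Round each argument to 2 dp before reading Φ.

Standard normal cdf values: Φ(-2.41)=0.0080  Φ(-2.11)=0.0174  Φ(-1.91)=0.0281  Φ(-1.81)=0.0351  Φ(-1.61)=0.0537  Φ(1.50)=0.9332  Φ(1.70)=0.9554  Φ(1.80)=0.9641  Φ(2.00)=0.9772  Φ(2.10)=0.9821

Lower: z₀ + z₁ = 0.146 + (-1.960) = -1.814; 1 − a(z₀+z₁) = 1 − (-0.064)(-1.814) = 0.8839; argument = 0.146 + (-1.814)/0.8839 = -1.9063 → -1.91.
α₁ = Φ(-1.91) = 0.0281; rank = round(500 × 0.0281) = 14; θ*₍14₎ = 2.641.
Upper: z₀ + z₂ = 2.106; 1 − a(z₀+z₂) = 1.1348; argument = 2.0019 → 2.00; α₂ = 0.9772; rank = 489; θ*₍489₎ = 5.056.

(2.641, 5.056)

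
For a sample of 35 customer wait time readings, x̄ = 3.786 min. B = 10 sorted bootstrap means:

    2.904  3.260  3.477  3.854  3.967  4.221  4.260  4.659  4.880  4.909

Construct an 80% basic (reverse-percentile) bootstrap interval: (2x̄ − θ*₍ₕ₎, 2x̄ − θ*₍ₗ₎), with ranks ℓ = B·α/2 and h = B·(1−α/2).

(2.692, 4.668)

Percentile endpoints at ranks 1 and 9: θ*₍1₎ = 2.904, θ*₍9₎ = 4.880.
Basic interval reflects these around x̄:
  lower = 2 × 3.786 − 4.880 = 2.692
  upper = 2 × 3.786 − 2.904 = 4.668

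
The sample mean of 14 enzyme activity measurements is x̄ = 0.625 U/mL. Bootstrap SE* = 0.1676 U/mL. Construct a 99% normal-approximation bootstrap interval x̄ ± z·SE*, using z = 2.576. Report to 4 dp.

(0.1933, 1.0567)

Margin = 2.576 × 0.1676 = 0.43174
Interval: 0.625 ± 0.43174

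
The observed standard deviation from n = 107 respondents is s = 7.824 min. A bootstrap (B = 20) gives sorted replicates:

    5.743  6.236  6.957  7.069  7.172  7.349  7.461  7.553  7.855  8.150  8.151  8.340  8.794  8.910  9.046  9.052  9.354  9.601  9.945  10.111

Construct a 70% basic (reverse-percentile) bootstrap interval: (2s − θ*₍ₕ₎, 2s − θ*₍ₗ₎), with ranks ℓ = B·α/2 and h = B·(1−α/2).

(6.294, 8.691)

Percentile endpoints at ranks 3 and 17: θ*₍3₎ = 6.957, θ*₍17₎ = 9.354.
Basic interval reflects these around s:
  lower = 2 × 7.824 − 9.354 = 6.294
  upper = 2 × 7.824 − 6.957 = 8.691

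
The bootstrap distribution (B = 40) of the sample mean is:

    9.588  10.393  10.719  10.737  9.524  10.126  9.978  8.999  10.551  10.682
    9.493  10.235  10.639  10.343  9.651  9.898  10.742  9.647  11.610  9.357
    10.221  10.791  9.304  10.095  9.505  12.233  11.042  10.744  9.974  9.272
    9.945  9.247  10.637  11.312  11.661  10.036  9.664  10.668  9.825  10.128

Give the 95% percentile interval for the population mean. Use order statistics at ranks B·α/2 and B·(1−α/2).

Sorted replicates: 8.999, 9.247, 9.272, 9.304, 9.357, 9.493, 9.505, 9.524, 9.588, 9.647, 9.651, 9.664, 9.825, 9.898, 9.945, 9.974, 9.978, 10.036, 10.095, 10.126, 10.128, 10.221, 10.235, 10.343, 10.393, 10.551, 10.637, 10.639, 10.668, 10.682, 10.719, 10.737, 10.742, 10.744, 10.791, 11.042, 11.312, 11.610, 11.661, 12.233
α = 0.05; lower rank = 40 × 0.025 = 1; upper rank = 40 × 0.975 = 39.
The 1st smallest replicate is 8.999; the 39th is 11.661.

(8.999, 11.661)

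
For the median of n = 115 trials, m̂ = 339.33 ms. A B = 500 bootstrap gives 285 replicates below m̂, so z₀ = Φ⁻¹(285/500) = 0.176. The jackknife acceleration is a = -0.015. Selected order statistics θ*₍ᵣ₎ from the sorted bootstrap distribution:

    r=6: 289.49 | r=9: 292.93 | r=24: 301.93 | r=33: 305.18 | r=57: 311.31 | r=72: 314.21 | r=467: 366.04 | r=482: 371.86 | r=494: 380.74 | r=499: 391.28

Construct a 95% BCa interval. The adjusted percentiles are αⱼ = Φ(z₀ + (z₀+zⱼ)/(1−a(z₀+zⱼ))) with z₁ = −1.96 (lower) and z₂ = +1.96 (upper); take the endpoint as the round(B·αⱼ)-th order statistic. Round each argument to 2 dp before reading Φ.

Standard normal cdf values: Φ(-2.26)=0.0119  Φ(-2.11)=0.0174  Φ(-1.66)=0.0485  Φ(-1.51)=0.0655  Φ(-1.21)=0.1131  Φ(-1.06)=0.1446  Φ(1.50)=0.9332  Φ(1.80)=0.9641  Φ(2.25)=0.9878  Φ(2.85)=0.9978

(301.93, 380.74)

Lower: z₀ + z₁ = 0.176 + (-1.960) = -1.784; 1 − a(z₀+z₁) = 1 − (-0.015)(-1.784) = 0.9732; argument = 0.176 + (-1.784)/0.9732 = -1.6571 → -1.66.
α₁ = Φ(-1.66) = 0.0485; rank = round(500 × 0.0485) = 24; θ*₍24₎ = 301.93.
Upper: z₀ + z₂ = 2.136; 1 − a(z₀+z₂) = 1.0320; argument = 2.2457 → 2.25; α₂ = 0.9878; rank = 494; θ*₍494₎ = 380.74.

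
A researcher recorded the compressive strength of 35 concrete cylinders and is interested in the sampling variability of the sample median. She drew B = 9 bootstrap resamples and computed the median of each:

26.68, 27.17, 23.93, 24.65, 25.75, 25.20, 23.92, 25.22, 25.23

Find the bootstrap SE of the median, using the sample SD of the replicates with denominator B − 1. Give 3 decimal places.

Bootstrap SE is the standard deviation of the 9 replicate medians.
Mean of replicates: (26.68 + 27.17 + 23.93 + 24.65 + 25.75 + 25.20 + 23.92 + 25.22 + 25.23) / 9 = 227.7500 / 9 = 25.3056
Sum of squared deviations: (+1.3744)² + (+1.8644)² + (−1.3756)² + (−0.6556)² + (+0.4444)² + (−0.1056)² + (−1.3856)² + (−0.0856)² + (−0.0756)² = 9.8286
Variance = 9.8286 / 8 = 1.2286
SE* = √1.2286

SE* = 1.108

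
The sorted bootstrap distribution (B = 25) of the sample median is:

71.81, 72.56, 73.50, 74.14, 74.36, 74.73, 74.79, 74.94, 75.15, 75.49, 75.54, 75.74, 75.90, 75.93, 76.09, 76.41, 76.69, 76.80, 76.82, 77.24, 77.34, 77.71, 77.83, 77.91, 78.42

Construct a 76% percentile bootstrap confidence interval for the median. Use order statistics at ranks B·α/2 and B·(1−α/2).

(73.50, 77.71)

α = 0.24; lower rank = 25 × 0.120 = 3; upper rank = 25 × 0.880 = 22.
The 3rd smallest replicate is 73.50; the 22nd is 77.71.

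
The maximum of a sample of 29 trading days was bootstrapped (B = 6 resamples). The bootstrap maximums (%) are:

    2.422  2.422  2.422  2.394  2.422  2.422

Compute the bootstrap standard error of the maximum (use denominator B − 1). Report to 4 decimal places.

Bootstrap SE is the standard deviation of the 6 replicate maximums.
Mean of replicates: (2.422 + 2.422 + 2.422 + 2.394 + 2.422 + 2.422) / 6 = 14.50400 / 6 = 2.41733
Sum of squared deviations: (+0.00467)² + (+0.00467)² + (+0.00467)² + (−0.02333)² + (+0.00467)² + (+0.00467)² = 0.00065
Variance = 0.00065 / 5 = 0.00013
SE* = √0.00013

SE* = 0.0114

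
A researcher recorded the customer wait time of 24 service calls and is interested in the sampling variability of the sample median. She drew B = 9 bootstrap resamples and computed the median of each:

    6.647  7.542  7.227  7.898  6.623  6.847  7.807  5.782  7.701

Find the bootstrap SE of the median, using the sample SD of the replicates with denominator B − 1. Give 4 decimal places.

Bootstrap SE is the standard deviation of the 9 replicate medians.
Mean of replicates: (6.647 + 7.542 + 7.227 + 7.898 + 6.623 + 6.847 + 7.807 + 5.782 + 7.701) / 9 = 64.07400 / 9 = 7.11933
Sum of squared deviations: (−0.47233)² + (+0.42267)² + (+0.10767)² + (+0.77867)² + (−0.49633)² + (−0.27233)² + (+0.68767)² + (−1.33733)² + (+0.58167)² = 3.93985
Variance = 3.93985 / 8 = 0.49248
SE* = √0.49248

SE* = 0.7018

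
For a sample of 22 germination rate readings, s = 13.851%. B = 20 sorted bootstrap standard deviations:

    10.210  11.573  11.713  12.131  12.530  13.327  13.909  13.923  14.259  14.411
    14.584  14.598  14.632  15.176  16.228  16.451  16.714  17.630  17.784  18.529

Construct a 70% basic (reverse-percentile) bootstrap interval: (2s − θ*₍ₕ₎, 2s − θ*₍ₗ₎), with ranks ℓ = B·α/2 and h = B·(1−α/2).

Percentile endpoints at ranks 3 and 17: θ*₍3₎ = 11.713, θ*₍17₎ = 16.714.
Basic interval reflects these around s:
  lower = 2 × 13.851 − 16.714 = 10.988
  upper = 2 × 13.851 − 11.713 = 15.989

(10.988, 15.989)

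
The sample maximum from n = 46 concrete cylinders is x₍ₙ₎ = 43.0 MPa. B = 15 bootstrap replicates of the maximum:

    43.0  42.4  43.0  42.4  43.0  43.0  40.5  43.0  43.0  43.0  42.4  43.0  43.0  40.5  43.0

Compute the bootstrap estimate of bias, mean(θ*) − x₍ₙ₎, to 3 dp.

mean(θ*) = (43.0 + 42.4 + 43.0 + 42.4 + 43.0 + 43.0 + 40.5 + 43.0 + 43.0 + 43.0 + 42.4 + 43.0 + 43.0 + 40.5 + 43.0) / 15 = 42.5467
bias = 42.5467 − 43.0

bias = −0.453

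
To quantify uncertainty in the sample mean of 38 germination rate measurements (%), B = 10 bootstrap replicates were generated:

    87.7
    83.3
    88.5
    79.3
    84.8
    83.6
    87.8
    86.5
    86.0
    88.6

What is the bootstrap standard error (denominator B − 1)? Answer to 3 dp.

Bootstrap SE is the standard deviation of the 10 replicate means.
Mean of replicates: (87.7 + 83.3 + 88.5 + 79.3 + 84.8 + 83.6 + 87.8 + 86.5 + 86.0 + 88.6) / 10 = 856.1000 / 10 = 85.6100
Sum of squared deviations: (+2.0900)² + (−2.3100)² + (+2.8900)² + (−6.3100)² + (−0.8100)² + (−2.0100)² + (+2.1900)² + (+0.8900)² + (+0.3900)² + (+2.9900)² = 77.2490
Variance = 77.2490 / 9 = 8.5832
SE* = √8.5832

SE* = 2.930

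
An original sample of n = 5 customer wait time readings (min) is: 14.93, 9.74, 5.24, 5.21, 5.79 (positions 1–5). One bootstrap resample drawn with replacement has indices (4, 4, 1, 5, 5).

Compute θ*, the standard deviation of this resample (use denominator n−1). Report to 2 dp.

Resample values: 5.21, 5.21, 14.93, 5.79, 5.79.
Mean = 7.3860; sum of squared deviations = 71.4763
s² = 71.4763 / 4 = 17.8691
s = √17.8691 = 4.23

θ* = 4.23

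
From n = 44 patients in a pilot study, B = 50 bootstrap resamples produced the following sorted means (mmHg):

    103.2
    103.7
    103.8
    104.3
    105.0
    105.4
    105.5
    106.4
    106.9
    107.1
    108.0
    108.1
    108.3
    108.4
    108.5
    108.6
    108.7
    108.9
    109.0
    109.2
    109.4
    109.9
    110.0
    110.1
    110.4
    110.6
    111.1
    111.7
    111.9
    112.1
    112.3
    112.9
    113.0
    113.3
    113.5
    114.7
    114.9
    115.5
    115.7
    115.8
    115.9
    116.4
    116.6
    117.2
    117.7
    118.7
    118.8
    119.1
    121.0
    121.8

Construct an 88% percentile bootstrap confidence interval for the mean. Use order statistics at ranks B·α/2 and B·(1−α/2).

α = 0.12; lower rank = 50 × 0.060 = 3; upper rank = 50 × 0.940 = 47.
The 3rd smallest replicate is 103.8; the 47th is 118.8.

(103.8, 118.8)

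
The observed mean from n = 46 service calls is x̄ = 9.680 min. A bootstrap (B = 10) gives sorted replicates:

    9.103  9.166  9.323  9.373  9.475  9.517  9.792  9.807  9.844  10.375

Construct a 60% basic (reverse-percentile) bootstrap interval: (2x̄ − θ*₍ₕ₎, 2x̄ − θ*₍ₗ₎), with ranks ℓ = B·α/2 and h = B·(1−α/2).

(9.553, 10.194)

Percentile endpoints at ranks 2 and 8: θ*₍2₎ = 9.166, θ*₍8₎ = 9.807.
Basic interval reflects these around x̄:
  lower = 2 × 9.680 − 9.807 = 9.553
  upper = 2 × 9.680 − 9.166 = 10.194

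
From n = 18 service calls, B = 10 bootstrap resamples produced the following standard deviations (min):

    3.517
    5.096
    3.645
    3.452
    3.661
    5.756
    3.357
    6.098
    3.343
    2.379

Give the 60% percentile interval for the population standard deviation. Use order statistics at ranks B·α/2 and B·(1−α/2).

(3.343, 5.096)

Sorted replicates: 2.379, 3.343, 3.357, 3.452, 3.517, 3.645, 3.661, 5.096, 5.756, 6.098
α = 0.40; lower rank = 10 × 0.200 = 2; upper rank = 10 × 0.800 = 8.
The 2nd smallest replicate is 3.343; the 8th is 5.096.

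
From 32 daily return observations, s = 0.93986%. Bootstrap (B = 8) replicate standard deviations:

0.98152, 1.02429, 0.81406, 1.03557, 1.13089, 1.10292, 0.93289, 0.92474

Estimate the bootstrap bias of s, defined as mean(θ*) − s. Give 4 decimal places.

bias = +0.0535

mean(θ*) = (0.98152 + 1.02429 + 0.81406 + 1.03557 + 1.13089 + 1.10292 + 0.93289 + 0.92474) / 8 = 0.99336
bias = 0.99336 − 0.93986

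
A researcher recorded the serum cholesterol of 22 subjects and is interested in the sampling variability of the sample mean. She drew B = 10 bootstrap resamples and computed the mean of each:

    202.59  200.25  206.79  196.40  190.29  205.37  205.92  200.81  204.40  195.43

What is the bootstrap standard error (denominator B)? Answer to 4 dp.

Bootstrap SE is the standard deviation of the 10 replicate means.
Mean of replicates: (202.59 + 200.25 + 206.79 + 196.40 + 190.29 + 205.37 + 205.92 + 200.81 + 204.40 + 195.43) / 10 = 2008.25000 / 10 = 200.82500
Sum of squared deviations: (+1.76500)² + (−0.57500)² + (+5.96500)² + (−4.42500)² + (−10.53500)² + (+4.54500)² + (+5.09500)² + (−0.01500)² + (+3.57500)² + (−5.39500)² = 258.09685
Variance = 258.09685 / 10 = 25.80968
SE* = √25.80968

SE* = 5.0803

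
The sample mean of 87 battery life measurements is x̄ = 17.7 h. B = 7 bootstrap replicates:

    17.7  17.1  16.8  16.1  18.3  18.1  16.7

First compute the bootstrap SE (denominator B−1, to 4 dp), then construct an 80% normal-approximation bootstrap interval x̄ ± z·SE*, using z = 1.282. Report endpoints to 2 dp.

Mean of replicates = 17.2571; sum of squared deviations = 3.8771; SE* = √(3.8771/6) = 0.8039
Margin = 1.282 × 0.8039 = 1.031
Interval: 17.7 ± 1.031

(16.67, 18.73)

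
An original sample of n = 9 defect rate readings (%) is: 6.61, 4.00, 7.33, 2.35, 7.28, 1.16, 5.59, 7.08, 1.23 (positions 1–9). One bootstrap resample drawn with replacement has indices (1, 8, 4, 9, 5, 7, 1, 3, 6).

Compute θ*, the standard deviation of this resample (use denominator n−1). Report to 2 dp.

θ* = 2.66

Resample values: 6.61, 7.08, 2.35, 1.23, 7.28, 5.59, 6.61, 7.33, 1.16.
Mean = 5.0267; sum of squared deviations = 56.4606
s² = 56.4606 / 8 = 7.0576
s = √7.0576 = 2.66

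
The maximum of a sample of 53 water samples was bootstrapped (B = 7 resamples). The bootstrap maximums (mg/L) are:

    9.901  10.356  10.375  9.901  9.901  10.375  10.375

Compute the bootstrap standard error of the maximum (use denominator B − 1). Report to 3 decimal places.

SE* = 0.251

Bootstrap SE is the standard deviation of the 7 replicate maximums.
Mean of replicates: (9.901 + 10.356 + 10.375 + 9.901 + 9.901 + 10.375 + 10.375) / 7 = 71.1840 / 7 = 10.1691
Sum of squared deviations: (−0.2681)² + (+0.1869)² + (+0.2059)² + (−0.2681)² + (−0.2681)² + (+0.2059)² + (+0.2059)² = 0.3777
Variance = 0.3777 / 6 = 0.0630
SE* = √0.0630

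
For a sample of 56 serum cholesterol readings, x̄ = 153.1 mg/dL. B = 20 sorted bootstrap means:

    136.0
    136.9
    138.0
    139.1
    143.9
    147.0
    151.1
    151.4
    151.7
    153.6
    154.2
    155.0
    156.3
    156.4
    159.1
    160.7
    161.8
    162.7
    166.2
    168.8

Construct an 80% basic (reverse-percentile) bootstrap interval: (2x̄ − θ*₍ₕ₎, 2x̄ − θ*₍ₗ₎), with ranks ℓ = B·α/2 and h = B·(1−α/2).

(143.5, 169.3)

Percentile endpoints at ranks 2 and 18: θ*₍2₎ = 136.9, θ*₍18₎ = 162.7.
Basic interval reflects these around x̄:
  lower = 2 × 153.1 − 162.7 = 143.5
  upper = 2 × 153.1 − 136.9 = 169.3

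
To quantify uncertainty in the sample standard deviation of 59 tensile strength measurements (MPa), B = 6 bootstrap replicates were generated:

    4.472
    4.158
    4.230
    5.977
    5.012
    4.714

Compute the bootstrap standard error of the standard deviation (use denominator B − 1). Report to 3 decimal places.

SE* = 0.674

Bootstrap SE is the standard deviation of the 6 replicate standard deviations.
Mean of replicates: (4.472 + 4.158 + 4.230 + 5.977 + 5.012 + 4.714) / 6 = 28.5630 / 6 = 4.7605
Sum of squared deviations: (−0.2885)² + (−0.6025)² + (−0.5305)² + (+1.2165)² + (+0.2515)² + (−0.0465)² = 2.2730
Variance = 2.2730 / 5 = 0.4546
SE* = √0.4546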